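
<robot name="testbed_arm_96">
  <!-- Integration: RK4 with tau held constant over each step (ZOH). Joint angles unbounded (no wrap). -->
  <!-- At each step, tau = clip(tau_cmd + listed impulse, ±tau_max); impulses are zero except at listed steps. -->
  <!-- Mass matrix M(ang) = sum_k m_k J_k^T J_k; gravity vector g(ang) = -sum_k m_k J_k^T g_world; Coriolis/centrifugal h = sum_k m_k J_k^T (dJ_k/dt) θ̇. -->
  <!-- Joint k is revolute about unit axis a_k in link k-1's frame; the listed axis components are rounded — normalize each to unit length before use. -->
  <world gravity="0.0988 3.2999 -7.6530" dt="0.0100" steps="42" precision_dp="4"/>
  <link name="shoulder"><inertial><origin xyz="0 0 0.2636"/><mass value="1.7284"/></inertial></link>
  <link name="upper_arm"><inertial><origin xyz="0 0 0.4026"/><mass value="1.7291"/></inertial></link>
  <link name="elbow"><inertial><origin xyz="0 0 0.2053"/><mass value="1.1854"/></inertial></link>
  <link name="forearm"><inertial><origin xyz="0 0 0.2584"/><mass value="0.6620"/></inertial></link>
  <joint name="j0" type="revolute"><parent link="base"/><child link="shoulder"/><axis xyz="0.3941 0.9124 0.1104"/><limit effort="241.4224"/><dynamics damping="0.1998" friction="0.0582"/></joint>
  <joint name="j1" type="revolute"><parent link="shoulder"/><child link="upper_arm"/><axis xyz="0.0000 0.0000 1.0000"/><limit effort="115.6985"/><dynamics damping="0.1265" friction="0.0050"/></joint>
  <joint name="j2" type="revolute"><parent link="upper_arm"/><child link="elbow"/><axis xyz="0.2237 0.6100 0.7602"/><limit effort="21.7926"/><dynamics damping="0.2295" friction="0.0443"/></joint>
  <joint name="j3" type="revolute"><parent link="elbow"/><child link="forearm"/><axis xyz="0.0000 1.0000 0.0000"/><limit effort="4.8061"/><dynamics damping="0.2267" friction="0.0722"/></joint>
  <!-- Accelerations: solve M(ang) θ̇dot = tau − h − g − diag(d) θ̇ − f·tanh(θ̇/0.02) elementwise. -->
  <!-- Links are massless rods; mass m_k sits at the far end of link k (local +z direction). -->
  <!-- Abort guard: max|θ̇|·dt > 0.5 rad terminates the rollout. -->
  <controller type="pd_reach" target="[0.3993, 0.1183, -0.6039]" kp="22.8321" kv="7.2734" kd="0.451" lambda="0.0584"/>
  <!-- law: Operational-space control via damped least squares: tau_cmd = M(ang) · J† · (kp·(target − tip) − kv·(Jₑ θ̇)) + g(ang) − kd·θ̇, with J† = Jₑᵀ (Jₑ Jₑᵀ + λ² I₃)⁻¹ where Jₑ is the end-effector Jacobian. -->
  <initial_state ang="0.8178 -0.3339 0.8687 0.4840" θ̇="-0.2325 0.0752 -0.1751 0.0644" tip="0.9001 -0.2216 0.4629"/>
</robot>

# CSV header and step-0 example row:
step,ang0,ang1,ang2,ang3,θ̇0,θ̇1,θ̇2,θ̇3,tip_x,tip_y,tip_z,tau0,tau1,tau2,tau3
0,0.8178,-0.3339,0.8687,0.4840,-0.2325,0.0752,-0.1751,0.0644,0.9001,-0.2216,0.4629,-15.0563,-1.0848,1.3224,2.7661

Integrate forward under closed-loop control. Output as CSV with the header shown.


step,ang0,ang1,ang2,ang3,θ̇0,θ̇1,θ̇2,θ̇3,tip_x,tip_y,tip_z,tau0,tau1,tau2,tau3
1,0.8150,-0.3363,0.8704,0.4884,-0.3283,-0.5549,0.4931,0.8143,0.8986,-0.2211,0.4641,-15.3854,-0.7826,0.7419,2.1618
2,0.8113,-0.3442,0.8779,0.4995,-0.3984,-0.9999,1.0034,1.4025,0.8965,-0.2198,0.4632,-15.0016,-0.5970,0.3114,1.6834
3,0.8071,-0.3557,0.8899,0.5158,-0.4454,-1.3047,1.3987,1.8527,0.8939,-0.2179,0.4606,-14.1214,-0.4966,-0.0083,1.3075
4,0.8025,-0.3697,0.9053,0.5361,-0.4708,-1.5036,1.6949,2.1992,0.8908,-0.2155,0.4568,-12.9194,-0.4577,-0.2419,1.0081
5,0.7978,-0.3854,0.9234,0.5594,-0.4767,-1.6247,1.9100,2.4643,0.8872,-0.2125,0.4521,-11.5348,-0.4615,-0.4109,0.7675
6,0.7931,-0.4020,0.9432,0.5851,-0.4654,-1.6896,2.0598,2.6650,0.8834,-0.2091,0.4465,-10.0735,-0.4935,-0.5331,0.5724
7,0.7886,-0.4190,0.9643,0.6125,-0.4389,-1.7145,2.1573,2.8143,0.8793,-0.2053,0.4404,-8.6124,-0.5431,-0.6219,0.4126
8,0.7844,-0.4361,0.9861,0.6412,-0.3992,-1.7111,2.2134,2.9223,0.8750,-0.2011,0.4338,-7.2047,-0.6029,-0.6873,0.2807
9,0.7806,-0.4531,1.0084,0.6708,-0.3482,-1.6878,2.2367,2.9972,0.8705,-0.1967,0.4268,-5.8856,-0.6672,-0.7368,0.1707
10,0.7775,-0.4698,1.0307,0.7011,-0.2874,-1.6507,2.2345,3.0456,0.8659,-0.1921,0.4194,-4.6763,-0.7324,-0.7755,0.0785
11,0.7749,-0.4861,1.0529,0.7317,-0.2183,-1.6039,2.2122,3.0726,0.8613,-0.1872,0.4117,-3.5885,-0.7958,-0.8069,0.0007
12,0.7731,-0.5018,1.0748,0.7624,-0.1421,-1.5506,2.1744,3.0824,0.8566,-0.1823,0.4038,-2.6267,-0.8556,-0.8334,-0.0651
13,0.7721,-0.5170,1.0963,0.7932,-0.0599,-1.4929,2.1246,3.0782,0.8520,-0.1772,0.3955,-1.7911,-0.9106,-0.8563,-0.1206
14,0.7720,-0.5317,1.1173,0.8240,0.0270,-1.4331,2.0674,3.0620,0.8474,-0.1721,0.3871,-1.0771,-0.9597,-0.8773,-0.1667
15,0.7727,-0.5457,1.1376,0.8544,0.1175,-1.3728,2.0063,3.0354,0.8429,-0.1670,0.3784,-0.4770,-1.0024,-0.8972,-0.2045
16,0.7743,-0.5591,1.1573,0.8846,0.2116,-1.3104,1.9367,3.0034,0.8385,-0.1619,0.3694,0.0114,-1.0394,-0.9135,-0.2359
17,0.7769,-0.5719,1.1763,0.9145,0.3087,-1.2469,1.8624,2.9653,0.8343,-0.1568,0.3602,0.3925,-1.0704,-0.9272,-0.2606
18,0.7805,-0.5840,1.1945,0.9439,0.4080,-1.1831,1.7850,2.9218,0.8302,-0.1517,0.3507,0.6718,-1.0953,-0.9385,-0.2787
19,0.7851,-0.5955,1.2120,0.9729,0.5090,-1.1192,1.7055,2.8736,0.8264,-0.1467,0.3410,0.8547,-1.1141,-0.9472,-0.2905
20,0.7907,-0.6064,1.2286,1.0014,0.6112,-1.0556,1.6247,2.8214,0.8227,-0.1418,0.3310,0.9463,-1.1269,-0.9532,-0.2961
21,0.7973,-0.6166,1.2445,1.0293,0.7142,-0.9923,1.5430,2.7656,0.8192,-0.1370,0.3208,0.9511,-1.1340,-0.9563,-0.2958
22,0.8050,-0.6262,1.2595,1.0567,0.8176,-0.9295,1.4609,2.7066,0.8159,-0.1322,0.3102,0.8732,-1.1356,-0.9565,-0.2897
23,0.8137,-0.6352,1.2737,1.0835,0.9210,-0.8675,1.3789,2.6448,0.8128,-0.1276,0.2994,0.7165,-1.1320,-0.9536,-0.2779
24,0.8234,-0.6436,1.2871,1.1096,1.0240,-0.8062,1.2971,2.5804,0.8099,-0.1231,0.2883,0.4842,-1.1233,-0.9476,-0.2606
25,0.8342,-0.6514,1.2997,1.1351,1.1264,-0.7459,1.2158,2.5136,0.8072,-0.1187,0.2768,0.1792,-1.1100,-0.9386,-0.2381
26,0.8459,-0.6585,1.3114,1.1599,1.2277,-0.6866,1.1354,2.4447,0.8048,-0.1144,0.2651,-0.1958,-1.0921,-0.9267,-0.2104
27,0.8587,-0.6651,1.3224,1.1839,1.3276,-0.6286,1.0558,2.3738,0.8025,-0.1102,0.2530,-0.6386,-1.0701,-0.9119,-0.1778
28,0.8725,-0.6711,1.3326,1.2073,1.4259,-0.5719,0.9774,2.3010,0.8004,-0.1062,0.2406,-1.1467,-1.0442,-0.8945,-0.1405
29,0.8872,-0.6766,1.3420,1.2300,1.5223,-0.5167,0.9003,2.2266,0.7984,-0.1022,0.2279,-1.7183,-1.0146,-0.8747,-0.0987
30,0.9029,-0.6815,1.3506,1.2519,1.6164,-0.4632,0.8246,2.1507,0.7966,-0.0984,0.2149,-2.3510,-0.9817,-0.8527,-0.0528
31,0.9195,-0.6859,1.3585,1.2730,1.7080,-0.4115,0.7505,2.0734,0.7950,-0.0947,0.2015,-3.0430,-0.9456,-0.8288,-0.0029
32,0.9370,-0.6897,1.3657,1.2933,1.7968,-0.3618,0.6780,1.9949,0.7935,-0.0910,0.1877,-3.7918,-0.9067,-0.8033,0.0506
33,0.9554,-0.6931,1.3721,1.3129,1.8825,-0.3142,0.6073,1.9154,0.7920,-0.0875,0.1736,-4.5953,-0.8652,-0.7765,0.1074
34,0.9747,-0.6961,1.3778,1.3316,1.9648,-0.2690,0.5384,1.8350,0.7907,-0.0840,0.1592,-5.4508,-0.8215,-0.7486,0.1673
35,0.9947,-0.6985,1.3829,1.3496,2.0436,-0.2261,0.4715,1.7539,0.7893,-0.0806,0.1445,-6.3556,-0.7756,-0.7200,0.2297
36,1.0155,-0.7006,1.3873,1.3667,2.1185,-0.1857,0.4066,1.6722,0.7881,-0.0773,0.1294,-7.3065,-0.7280,-0.6910,0.2945
37,1.0371,-0.7023,1.3911,1.3830,2.1894,-0.1480,0.3439,1.5903,0.7868,-0.0740,0.1139,-8.3000,-0.6788,-0.6618,0.3612
38,1.0593,-0.7036,1.3943,1.3985,2.2560,-0.1131,0.2833,1.5082,0.7855,-0.0708,0.0982,-9.3325,-0.6284,-0.6328,0.4295
39,1.0822,-0.7046,1.3968,1.4132,2.3180,-0.0809,0.2250,1.4261,0.7841,-0.0676,0.0821,-10.3998,-0.5769,-0.6043,0.4991
40,1.1056,-0.7053,1.3988,1.4270,2.3754,-0.0517,0.1690,1.3443,0.7827,-0.0644,0.0658,-11.4974,-0.5246,-0.5764,0.5696
41,1.1296,-0.7057,1.4003,1.4401,2.4280,-0.0255,0.1155,1.2629,0.7812,-0.0612,0.0491,-12.6204,-0.4718,-0.5494,0.6405
42,1.1541,-0.7058,1.4012,1.4523,2.4754,-0.0028,0.0651,1.1820,0.7795,-0.0580,0.0322,,,,


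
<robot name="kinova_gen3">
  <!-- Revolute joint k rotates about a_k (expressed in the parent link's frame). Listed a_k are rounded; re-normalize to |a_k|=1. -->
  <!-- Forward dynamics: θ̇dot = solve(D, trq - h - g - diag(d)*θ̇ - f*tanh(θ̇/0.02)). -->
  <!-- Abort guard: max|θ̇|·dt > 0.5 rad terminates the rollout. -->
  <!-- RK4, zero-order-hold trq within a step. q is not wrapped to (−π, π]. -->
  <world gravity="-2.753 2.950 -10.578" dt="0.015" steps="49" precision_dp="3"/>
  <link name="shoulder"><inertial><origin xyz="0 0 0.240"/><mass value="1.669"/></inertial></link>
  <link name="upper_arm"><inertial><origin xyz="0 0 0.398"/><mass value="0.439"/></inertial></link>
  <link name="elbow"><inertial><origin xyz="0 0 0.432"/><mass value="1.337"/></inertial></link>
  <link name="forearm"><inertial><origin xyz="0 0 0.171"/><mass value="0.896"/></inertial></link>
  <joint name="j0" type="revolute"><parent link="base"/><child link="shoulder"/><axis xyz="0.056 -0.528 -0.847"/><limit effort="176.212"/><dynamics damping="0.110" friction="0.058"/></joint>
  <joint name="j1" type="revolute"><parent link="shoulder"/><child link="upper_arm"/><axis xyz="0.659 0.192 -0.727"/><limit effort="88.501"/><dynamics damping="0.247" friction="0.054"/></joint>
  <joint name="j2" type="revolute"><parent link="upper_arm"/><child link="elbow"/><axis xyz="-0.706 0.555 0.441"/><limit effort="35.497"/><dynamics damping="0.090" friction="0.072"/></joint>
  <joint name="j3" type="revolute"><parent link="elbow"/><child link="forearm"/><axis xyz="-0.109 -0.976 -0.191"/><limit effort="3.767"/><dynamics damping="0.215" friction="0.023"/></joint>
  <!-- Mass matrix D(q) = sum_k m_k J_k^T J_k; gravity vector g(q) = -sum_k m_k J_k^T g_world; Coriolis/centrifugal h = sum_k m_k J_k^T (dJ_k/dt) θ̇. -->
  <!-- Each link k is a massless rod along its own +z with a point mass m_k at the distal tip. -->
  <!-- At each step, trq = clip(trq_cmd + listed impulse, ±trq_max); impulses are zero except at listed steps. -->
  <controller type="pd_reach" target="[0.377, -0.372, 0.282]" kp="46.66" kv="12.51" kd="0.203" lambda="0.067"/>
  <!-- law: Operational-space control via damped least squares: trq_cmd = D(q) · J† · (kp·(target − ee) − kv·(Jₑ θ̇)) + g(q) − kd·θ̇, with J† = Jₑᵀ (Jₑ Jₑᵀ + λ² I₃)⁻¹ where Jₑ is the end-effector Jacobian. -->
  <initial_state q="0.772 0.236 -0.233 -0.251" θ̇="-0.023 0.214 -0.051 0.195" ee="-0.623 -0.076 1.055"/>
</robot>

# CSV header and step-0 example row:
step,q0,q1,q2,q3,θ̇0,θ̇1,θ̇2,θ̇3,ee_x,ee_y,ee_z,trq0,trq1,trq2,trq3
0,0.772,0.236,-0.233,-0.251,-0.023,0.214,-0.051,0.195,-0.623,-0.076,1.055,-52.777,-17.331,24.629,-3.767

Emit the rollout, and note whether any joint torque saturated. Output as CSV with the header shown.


step,q0,q1,q2,q3,θ̇0,θ̇1,θ̇2,θ̇3,ee_x,ee_y,ee_z,trq0,trq1,trq2,trq3
1,0.759,0.227,-0.257,-0.260,-1.642,-1.443,-3.057,-1.328,-0.622,-0.078,1.053,-48.718,-15.768,22.737,-3.767
2,0.725,0.194,-0.321,-0.288,-2.989,-2.906,-5.404,-2.226,-0.616,-0.082,1.052,-45.833,-12.932,20.308,-3.767
3,0.671,0.140,-0.416,-0.324,-4.170,-4.329,-7.230,-2.320,-0.605,-0.087,1.048,-42.227,-8.780,16.985,-3.669
4,0.601,0.065,-0.534,-0.354,-5.135,-5.714,-8.411,-1.592,-0.590,-0.093,1.043,-37.149,-4.416,12.939,-3.511
5,0.518,-0.031,-0.665,-0.369,-5.828,-7.062,-8.924,-0.384,-0.570,-0.100,1.035,-30.749,-1.134,8.758,-3.317
6,0.428,-0.146,-0.798,-0.367,-6.231,-8.394,-8.887,0.791,-0.546,-0.108,1.025,-23.341,0.584,4.917,-2.978
7,0.334,-0.282,-0.929,-0.348,-6.345,-9.681,-8.453,1.667,-0.518,-0.119,1.013,-15.550,1.003,1.713,-2.515
8,0.240,-0.435,-1.051,-0.320,-6.149,-10.791,-7.774,2.002,-0.488,-0.132,1.000,-7.955,0.625,-0.807,-1.966
9,0.151,-0.603,-1.161,-0.293,-5.617,-11.493,-7.024,1.565,-0.455,-0.147,0.987,-1.358,0.003,-2.732,-1.365
10,0.073,-0.777,-1.262,-0.278,-4.772,-11.589,-6.417,0.309,-0.421,-0.164,0.973,2.955,-0.330,-4.101,-0.770
11,0.009,-0.948,-1.356,-0.285,-3.737,-11.118,-6.119,-1.339,-0.387,-0.181,0.959,3.671,-0.057,-4.697,-0.312
12,-0.039,-1.109,-1.447,-0.316,-2.689,-10.293,-6.127,-2.768,-0.354,-0.198,0.943,0.961,0.644,-4.237,-0.085
13,-0.072,-1.256,-1.540,-0.364,-1.785,-9.337,-6.300,-3.510,-0.321,-0.213,0.925,-3.360,1.236,-2.740,-0.098
14,-0.094,-1.389,-1.636,-0.417,-1.097,-8.362,-6.481,-3.565,-0.291,-0.227,0.903,-7.280,1.323,-0.587,-0.253
15,-0.107,-1.507,-1.734,-0.467,-0.630,-7.409,-6.583,-3.204,-0.262,-0.240,0.879,-9.854,0.886,1.827,-0.445
16,-0.114,-1.611,-1.832,-0.511,-0.361,-6.500,-6.576,-2.688,-0.234,-0.254,0.852,-11.072,0.115,4.254,-0.615
17,-0.118,-1.702,-1.930,-0.547,-0.256,-5.652,-6.464,-2.173,-0.207,-0.267,0.824,-11.285,-0.784,6.552,-0.746
18,-0.122,-1.782,-2.026,-0.576,-0.279,-4.876,-6.262,-1.722,-0.180,-0.279,0.794,-10.868,-1.671,8.641,-0.838
19,-0.127,-1.850,-2.118,-0.599,-0.394,-4.180,-5.992,-1.344,-0.153,-0.292,0.765,-10.108,-2.467,10.476,-0.900
20,-0.134,-1.908,-2.205,-0.616,-0.568,-3.567,-5.675,-1.025,-0.126,-0.303,0.735,-9.189,-3.138,12.038,-0.940
21,-0.144,-1.957,-2.288,-0.629,-0.775,-3.032,-5.330,-0.749,-0.100,-0.314,0.705,-8.220,-3.677,13.326,-0.964
22,-0.158,-2.000,-2.365,-0.638,-0.994,-2.570,-4.970,-0.502,-0.074,-0.323,0.676,-7.259,-4.086,14.349,-0.974
23,-0.174,-2.035,-2.437,-0.644,-1.208,-2.174,-4.606,-0.279,-0.049,-0.332,0.648,-6.336,-4.377,15.126,-0.971
24,-0.194,-2.065,-2.503,-0.646,-1.408,-1.837,-4.246,-0.077,-0.024,-0.339,0.620,-5.464,-4.561,15.677,-0.957
25,-0.216,-2.091,-2.564,-0.646,-1.586,-1.544,-3.895,0.080,-0.000,-0.346,0.594,-4.648,-4.648,16.024,-0.922
26,-0.241,-2.112,-2.620,-0.644,-1.738,-1.294,-3.556,0.212,0.023,-0.351,0.569,-3.887,-4.656,16.193,-0.874
27,-0.268,-2.130,-2.671,-0.639,-1.862,-1.087,-3.233,0.338,0.044,-0.355,0.545,-3.182,-4.600,16.208,-0.820
28,-0.297,-2.145,-2.717,-0.633,-1.956,-0.914,-2.926,0.450,0.065,-0.358,0.523,-2.528,-4.492,16.093,-0.759
29,-0.327,-2.158,-2.759,-0.626,-2.021,-0.770,-2.637,0.546,0.085,-0.360,0.502,-1.923,-4.343,15.869,-0.692
30,-0.357,-2.169,-2.797,-0.617,-2.060,-0.650,-2.366,0.624,0.104,-0.362,0.483,-1.362,-4.161,15.559,-0.620
31,-0.388,-2.178,-2.830,-0.607,-2.075,-0.550,-2.113,0.687,0.121,-0.362,0.464,-0.844,-3.957,15.184,-0.544
32,-0.419,-2.185,-2.860,-0.596,-2.069,-0.465,-1.879,0.735,0.138,-0.362,0.448,-0.367,-3.738,14.763,-0.467
33,-0.450,-2.192,-2.887,-0.585,-2.044,-0.393,-1.662,0.772,0.154,-0.362,0.432,0.071,-3.513,14.313,-0.390
34,-0.480,-2.197,-2.910,-0.573,-2.004,-0.331,-1.462,0.799,0.169,-0.361,0.418,0.471,-3.286,13.848,-0.314
35,-0.510,-2.202,-2.931,-0.561,-1.951,-0.278,-1.279,0.817,0.183,-0.359,0.405,0.835,-3.062,13.381,-0.241
36,-0.539,-2.206,-2.949,-0.549,-1.889,-0.231,-1.112,0.829,0.196,-0.358,0.394,1.163,-2.847,12.922,-0.172
37,-0.567,-2.209,-2.964,-0.536,-1.819,-0.189,-0.961,0.836,0.208,-0.356,0.383,1.457,-2.644,12.479,-0.108
38,-0.593,-2.211,-2.977,-0.523,-1.744,-0.152,-0.825,0.837,0.220,-0.353,0.373,1.718,-2.453,12.060,-0.048
39,-0.619,-2.214,-2.989,-0.511,-1.665,-0.118,-0.702,0.836,0.231,-0.351,0.365,1.948,-2.278,11.666,0.007
40,-0.643,-2.215,-2.999,-0.498,-1.585,-0.088,-0.593,0.831,0.241,-0.349,0.357,2.148,-2.120,11.303,0.056
41,-0.666,-2.216,-3.007,-0.486,-1.504,-0.060,-0.495,0.824,0.250,-0.346,0.350,2.320,-1.977,10.970,0.100
42,-0.688,-2.217,-3.014,-0.474,-1.423,-0.035,-0.409,0.815,0.259,-0.344,0.343,2.467,-1.851,10.668,0.139
43,-0.709,-2.217,-3.019,-0.461,-1.343,-0.014,-0.334,0.805,0.268,-0.342,0.338,2.590,-1.740,10.396,0.174
44,-0.729,-2.217,-3.024,-0.449,-1.262,-0.003,-0.271,0.797,0.275,-0.339,0.332,2.695,-1.640,10.151,0.203
45,-0.747,-2.217,-3.027,-0.438,-1.181,0.003,-0.218,0.787,0.283,-0.337,0.328,2.782,-1.553,9.932,0.229
46,-0.764,-2.217,-3.030,-0.426,-1.103,0.006,-0.172,0.777,0.289,-0.335,0.324,2.851,-1.479,9.740,0.252
47,-0.780,-2.217,-3.033,-0.414,-1.029,0.008,-0.134,0.764,0.296,-0.333,0.320,2.904,-1.418,9.571,0.271
48,-0.795,-2.217,-3.034,-0.403,-0.958,0.010,-0.101,0.751,0.301,-0.331,0.317,2.942,-1.369,9.425,0.287
49,-0.809,-2.217,-3.036,-0.392,-0.891,0.012,-0.073,0.737,0.307,-0.329,0.314,,,,
# any joint saturated: yes


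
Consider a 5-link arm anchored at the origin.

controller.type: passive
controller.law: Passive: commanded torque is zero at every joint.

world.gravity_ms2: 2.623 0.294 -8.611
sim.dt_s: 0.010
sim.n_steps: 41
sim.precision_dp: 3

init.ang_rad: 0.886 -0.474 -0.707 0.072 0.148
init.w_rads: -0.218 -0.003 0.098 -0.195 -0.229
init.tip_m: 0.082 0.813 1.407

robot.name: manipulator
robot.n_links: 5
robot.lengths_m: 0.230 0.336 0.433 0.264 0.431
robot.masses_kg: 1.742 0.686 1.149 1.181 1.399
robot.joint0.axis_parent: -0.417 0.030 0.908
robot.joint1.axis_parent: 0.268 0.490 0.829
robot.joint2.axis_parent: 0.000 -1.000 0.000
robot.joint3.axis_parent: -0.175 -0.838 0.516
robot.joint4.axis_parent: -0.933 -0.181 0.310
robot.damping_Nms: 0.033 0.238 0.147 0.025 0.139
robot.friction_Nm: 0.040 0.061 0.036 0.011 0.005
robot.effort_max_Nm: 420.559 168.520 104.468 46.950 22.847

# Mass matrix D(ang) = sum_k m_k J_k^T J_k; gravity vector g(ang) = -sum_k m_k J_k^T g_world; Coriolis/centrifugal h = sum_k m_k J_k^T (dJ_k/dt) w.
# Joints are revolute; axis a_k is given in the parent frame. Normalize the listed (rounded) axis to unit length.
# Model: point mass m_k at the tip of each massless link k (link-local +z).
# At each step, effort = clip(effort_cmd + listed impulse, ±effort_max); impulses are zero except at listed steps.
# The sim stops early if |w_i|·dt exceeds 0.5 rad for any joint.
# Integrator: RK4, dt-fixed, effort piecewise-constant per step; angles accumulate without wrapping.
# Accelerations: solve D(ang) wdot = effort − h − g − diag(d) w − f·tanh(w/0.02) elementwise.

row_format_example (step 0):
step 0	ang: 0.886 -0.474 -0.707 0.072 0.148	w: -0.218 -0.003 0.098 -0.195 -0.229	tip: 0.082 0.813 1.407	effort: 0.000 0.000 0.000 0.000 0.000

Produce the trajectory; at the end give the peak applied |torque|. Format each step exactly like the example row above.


step 1	ang: 0.884 -0.476 -0.708 0.072 0.146	w: -0.133 -0.304 -0.314 0.109 -0.235	tip: 0.084 0.811 1.408	effort: 0.000 0.000 0.000 0.000 0.000
step 2	ang: 0.883 -0.480 -0.713 0.074 0.143	w: -0.048 -0.583 -0.704 0.396 -0.241	tip: 0.087 0.809 1.408	effort: 0.000 0.000 0.000 0.000 0.000
step 3	ang: 0.883 -0.487 -0.722 0.079 0.141	w: 0.039 -0.837 -1.075 0.669 -0.250	tip: 0.090 0.808 1.407	effort: 0.000 0.000 0.000 0.000 0.000
step 4	ang: 0.884 -0.497 -0.735 0.087 0.138	w: 0.129 -1.064 -1.423 0.928 -0.261	tip: 0.093 0.806 1.406	effort: 0.000 0.000 0.000 0.000 0.000
step 5	ang: 0.886 -0.508 -0.751 0.098 0.136	w: 0.223 -1.263 -1.749 1.172 -0.277	tip: 0.097 0.805 1.404	effort: 0.000 0.000 0.000 0.000 0.000
step 6	ang: 0.889 -0.522 -0.770 0.111 0.133	w: 0.323 -1.431 -2.054 1.403 -0.297	tip: 0.101 0.804 1.402	effort: 0.000 0.000 0.000 0.000 0.000
step 7	ang: 0.892 -0.537 -0.792 0.126 0.130	w: 0.428 -1.570 -2.337 1.621 -0.321	tip: 0.105 0.803 1.399	effort: 0.000 0.000 0.000 0.000 0.000
step 8	ang: 0.897 -0.553 -0.816 0.143 0.126	w: 0.536 -1.679 -2.599 1.827 -0.348	tip: 0.109 0.802 1.395	effort: 0.000 0.000 0.000 0.000 0.000
step 9	ang: 0.903 -0.570 -0.843 0.163 0.123	w: 0.648 -1.759 -2.842 2.023 -0.379	tip: 0.114 0.801 1.390	effort: 0.000 0.000 0.000 0.000 0.000
step 10	ang: 0.910 -0.588 -0.873 0.184 0.119	w: 0.760 -1.812 -3.065 2.208 -0.413	tip: 0.119 0.801 1.385	effort: 0.000 0.000 0.000 0.000 0.000
step 11	ang: 0.918 -0.606 -0.905 0.207 0.114	w: 0.872 -1.838 -3.270 2.385 -0.447	tip: 0.125 0.801 1.379	effort: 0.000 0.000 0.000 0.000 0.000
step 12	ang: 0.928 -0.625 -0.938 0.231 0.110	w: 0.983 -1.840 -3.458 2.554 -0.482	tip: 0.130 0.801 1.372	effort: 0.000 0.000 0.000 0.000 0.000
step 13	ang: 0.938 -0.643 -0.974 0.258 0.105	w: 1.089 -1.820 -3.630 2.716 -0.517	tip: 0.136 0.801 1.365	effort: 0.000 0.000 0.000 0.000 0.000
step 14	ang: 0.949 -0.661 -1.011 0.286 0.099	w: 1.189 -1.779 -3.786 2.872 -0.549	tip: 0.143 0.801 1.356	effort: 0.000 0.000 0.000 0.000 0.000
step 15	ang: 0.962 -0.679 -1.049 0.315 0.094	w: 1.281 -1.718 -3.927 3.023 -0.579	tip: 0.149 0.801 1.347	effort: 0.000 0.000 0.000 0.000 0.000
step 16	ang: 0.975 -0.696 -1.089 0.346 0.088	w: 1.365 -1.639 -4.053 3.170 -0.605	tip: 0.156 0.802 1.338	effort: 0.000 0.000 0.000 0.000 0.000
step 17	ang: 0.989 -0.711 -1.130 0.379 0.082	w: 1.438 -1.543 -4.166 3.313 -0.626	tip: 0.163 0.802 1.327	effort: 0.000 0.000 0.000 0.000 0.000
step 18	ang: 1.004 -0.726 -1.173 0.412 0.075	w: 1.500 -1.431 -4.265 3.454 -0.641	tip: 0.171 0.803 1.315	effort: 0.000 0.000 0.000 0.000 0.000
step 19	ang: 1.019 -0.740 -1.216 0.448 0.069	w: 1.549 -1.305 -4.351 3.591 -0.650	tip: 0.179 0.804 1.303	effort: 0.000 0.000 0.000 0.000 0.000
step 20	ang: 1.035 -0.752 -1.260 0.484 0.062	w: 1.585 -1.164 -4.425 3.727 -0.653	tip: 0.187 0.804 1.290	effort: 0.000 0.000 0.000 0.000 0.000
step 21	ang: 1.051 -0.763 -1.304 0.522 0.056	w: 1.607 -1.008 -4.487 3.861 -0.648	tip: 0.195 0.805 1.276	effort: 0.000 0.000 0.000 0.000 0.000
step 22	ang: 1.067 -0.772 -1.349 0.561 0.049	w: 1.614 -0.838 -4.537 3.994 -0.635	tip: 0.204 0.806 1.261	effort: 0.000 0.000 0.000 0.000 0.000
step 23	ang: 1.083 -0.780 -1.395 0.602 0.043	w: 1.606 -0.653 -4.575 4.125 -0.614	tip: 0.213 0.807 1.245	effort: 0.000 0.000 0.000 0.000 0.000
step 24	ang: 1.099 -0.786 -1.441 0.644 0.037	w: 1.582 -0.453 -4.601 4.254 -0.585	tip: 0.222 0.808 1.228	effort: 0.000 0.000 0.000 0.000 0.000
step 25	ang: 1.114 -0.789 -1.487 0.687 0.032	w: 1.543 -0.237 -4.615 4.382 -0.548	tip: 0.232 0.809 1.210	effort: 0.000 0.000 0.000 0.000 0.000
step 26	ang: 1.130 -0.790 -1.533 0.732 0.026	w: 1.489 -0.005 -4.618 4.506 -0.501	tip: 0.241 0.811 1.192	effort: 0.000 0.000 0.000 0.000 0.000
step 27	ang: 1.144 -0.789 -1.579 0.777 0.022	w: 1.420 0.240 -4.610 4.623 -0.442	tip: 0.251 0.812 1.172	effort: 0.000 0.000 0.000 0.000 0.000
step 28	ang: 1.158 -0.785 -1.625 0.824 0.017	w: 1.335 0.504 -4.589 4.734 -0.375	tip: 0.262 0.813 1.151	effort: 0.000 0.000 0.000 0.000 0.000
step 29	ang: 1.171 -0.779 -1.671 0.872 0.014	w: 1.234 0.787 -4.556 4.839 -0.298	tip: 0.272 0.814 1.130	effort: 0.000 0.000 0.000 0.000 0.000
step 30	ang: 1.183 -0.770 -1.716 0.921 0.012	w: 1.116 1.092 -4.509 4.938 -0.213	tip: 0.283 0.815 1.107	effort: 0.000 0.000 0.000 0.000 0.000
step 31	ang: 1.193 -0.757 -1.761 0.971 0.010	w: 0.981 1.418 -4.448 5.027 -0.118	tip: 0.294 0.817 1.083	effort: 0.000 0.000 0.000 0.000 0.000
step 32	ang: 1.202 -0.741 -1.805 1.021 0.009	w: 0.829 1.768 -4.372 5.106 -0.013	tip: 0.306 0.818 1.059	effort: 0.000 0.000 0.000 0.000 0.000
step 33	ang: 1.210 -0.722 -1.848 1.073 0.010	w: 0.660 2.142 -4.281 5.171 0.101	tip: 0.317 0.819 1.033	effort: 0.000 0.000 0.000 0.000 0.000
step 34	ang: 1.215 -0.698 -1.891 1.125 0.011	w: 0.473 2.540 -4.174 5.218 0.226	tip: 0.329 0.820 1.006	effort: 0.000 0.000 0.000 0.000 0.000
step 35	ang: 1.219 -0.671 -1.932 1.177 0.014	w: 0.268 2.961 -4.051 5.245 0.361	tip: 0.342 0.822 0.978	effort: 0.000 0.000 0.000 0.000 0.000
step 36	ang: 1.221 -0.639 -1.972 1.229 0.019	w: 0.044 3.407 -3.911 5.247 0.507	tip: 0.354 0.823 0.949	effort: 0.000 0.000 0.000 0.000 0.000
step 37	ang: 1.220 -0.602 -2.010 1.282 0.024	w: -0.198 3.873 -3.756 5.218 0.664	tip: 0.367 0.824 0.918	effort: 0.000 0.000 0.000 0.000 0.000
step 38	ang: 1.217 -0.561 -2.047 1.334 0.032	w: -0.461 4.360 -3.583 5.152 0.831	tip: 0.380 0.825 0.887	effort: 0.000 0.000 0.000 0.000 0.000
step 39	ang: 1.210 -0.515 -2.082 1.385 0.041	w: -0.746 4.865 -3.395 5.045 1.008	tip: 0.393 0.826 0.854	effort: 0.000 0.000 0.000 0.000 0.000
step 40	ang: 1.202 -0.464 -2.115 1.434 0.052	w: -1.055 5.386 -3.191 4.888 1.194	tip: 0.406 0.827 0.820	effort: 0.000 0.000 0.000 0.000 0.000
step 41	ang: 1.189 -0.407 -2.145 1.482 0.065	w: -1.390 5.919 -2.972 4.676 1.387	tip: 0.419 0.828 0.785
max |effort| (N·m): 0.000


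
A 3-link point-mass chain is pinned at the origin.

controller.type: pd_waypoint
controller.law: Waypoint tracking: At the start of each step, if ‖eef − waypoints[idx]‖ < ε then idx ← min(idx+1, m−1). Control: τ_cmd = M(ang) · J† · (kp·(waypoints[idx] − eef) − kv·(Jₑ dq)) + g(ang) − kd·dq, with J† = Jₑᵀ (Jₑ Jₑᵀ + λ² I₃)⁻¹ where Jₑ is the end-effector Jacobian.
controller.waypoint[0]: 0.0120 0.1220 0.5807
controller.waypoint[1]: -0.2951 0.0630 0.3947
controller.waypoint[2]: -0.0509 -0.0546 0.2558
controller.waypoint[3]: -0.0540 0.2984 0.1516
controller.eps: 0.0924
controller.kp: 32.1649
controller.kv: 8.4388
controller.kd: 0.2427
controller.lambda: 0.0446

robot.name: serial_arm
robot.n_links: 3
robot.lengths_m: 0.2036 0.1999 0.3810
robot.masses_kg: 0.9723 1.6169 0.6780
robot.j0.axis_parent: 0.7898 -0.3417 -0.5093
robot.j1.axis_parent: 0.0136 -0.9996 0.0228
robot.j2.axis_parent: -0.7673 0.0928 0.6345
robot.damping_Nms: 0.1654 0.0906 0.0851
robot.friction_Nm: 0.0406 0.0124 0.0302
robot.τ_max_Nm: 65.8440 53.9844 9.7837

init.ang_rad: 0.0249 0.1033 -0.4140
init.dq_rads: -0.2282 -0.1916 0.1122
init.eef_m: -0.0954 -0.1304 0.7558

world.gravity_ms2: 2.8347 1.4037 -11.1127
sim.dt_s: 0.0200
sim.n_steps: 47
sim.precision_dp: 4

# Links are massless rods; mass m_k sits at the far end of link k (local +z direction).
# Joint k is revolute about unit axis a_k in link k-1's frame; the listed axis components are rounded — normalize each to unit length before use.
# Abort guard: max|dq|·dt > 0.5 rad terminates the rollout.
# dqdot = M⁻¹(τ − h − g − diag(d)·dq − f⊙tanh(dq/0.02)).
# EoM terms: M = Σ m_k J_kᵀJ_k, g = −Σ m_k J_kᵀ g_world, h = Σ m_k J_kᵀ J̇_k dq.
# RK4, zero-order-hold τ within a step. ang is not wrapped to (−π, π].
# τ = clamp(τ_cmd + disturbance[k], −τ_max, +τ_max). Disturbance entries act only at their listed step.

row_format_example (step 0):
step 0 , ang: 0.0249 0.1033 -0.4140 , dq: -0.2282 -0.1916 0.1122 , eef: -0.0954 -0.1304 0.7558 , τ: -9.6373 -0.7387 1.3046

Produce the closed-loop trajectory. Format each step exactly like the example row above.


step 1 , ang: 0.0117 0.1016 -0.4256 , dq: -1.0878 0.0184 -1.2438 , eef: -0.0913 -0.1260 0.7565 , τ: -7.8281 -0.5228 1.4201
step 2 , ang: -0.0165 0.1035 -0.4590 , dq: -1.7279 0.1626 -2.0853 , eef: -0.0866 -0.1190 0.7563 , τ: -5.8550 -0.2544 1.3622
step 3 , ang: -0.0557 0.1076 -0.5055 , dq: -2.1909 0.2474 -2.5680 , eef: -0.0812 -0.1092 0.7555 , τ: -3.7930 0.0734 1.2046
step 4 , ang: -0.1026 0.1129 -0.5591 , dq: -2.5046 0.2827 -2.7909 , eef: -0.0751 -0.0968 0.7542 , τ: -1.7572 0.4517 0.9924
step 5 , ang: -0.1546 0.1185 -0.6152 , dq: -2.6941 0.2796 -2.8317 , eef: -0.0683 -0.0822 0.7524 , τ: 0.1467 0.8616 0.7572
step 6 , ang: -0.2093 0.1238 -0.6710 , dq: -2.7839 0.2493 -2.7543 , eef: -0.0609 -0.0659 0.7501 , τ: 1.8513 1.2827 0.5211
step 7 , ang: -0.2650 0.1283 -0.7245 , dq: -2.7968 0.2011 -2.6094 , eef: -0.0532 -0.0483 0.7474 , τ: 3.3300 1.6971 0.2986
step 8 , ang: -0.3205 0.1318 -0.7748 , dq: -2.7525 0.1429 -2.4333 , eef: -0.0453 -0.0300 0.7443 , τ: 4.5840 2.0915 0.0981
step 9 , ang: -0.3746 0.1340 -0.8215 , dq: -2.6673 0.0808 -2.2502 , eef: -0.0373 -0.0114 0.7408 , τ: 5.6299 2.4566 -0.0767
step 10 , ang: -0.4268 0.1350 -0.8647 , dq: -2.5543 0.0196 -2.0746 , eef: -0.0294 0.0072 0.7369 , τ: 6.4908 2.7862 -0.2248
step 11 , ang: -0.4765 0.1349 -0.9045 , dq: -2.4238 -0.0353 -1.9127 , eef: -0.0218 0.0254 0.7327 , τ: 7.1915 3.0744 -0.3475
step 12 , ang: -0.5236 0.1337 -0.9412 , dq: -2.2835 -0.0828 -1.7687 , eef: -0.0146 0.0431 0.7282 , τ: 7.7548 3.3220 -0.4462
step 13 , ang: -0.5677 0.1316 -0.9752 , dq: -2.1387 -0.1231 -1.6442 , eef: -0.0079 0.0599 0.7235 , τ: 8.2017 3.5317 -0.5231
step 14 , ang: -0.6090 0.1288 -1.0070 , dq: -1.9935 -0.1558 -1.5383 , eef: -0.0016 0.0758 0.7186 , τ: 8.5507 3.7053 -0.5805
step 15 , ang: -0.6474 0.1255 -1.0368 , dq: -1.8510 -0.1811 -1.4490 , eef: 0.0040 0.0906 0.7136 , τ: 8.8181 3.8455 -0.6211
step 16 , ang: -0.6830 0.1217 -1.0650 , dq: -1.7129 -0.1996 -1.3742 , eef: 0.0091 0.1044 0.7085 , τ: 9.0177 3.9555 -0.6470
step 17 , ang: -0.7160 0.1176 -1.0918 , dq: -1.5807 -0.2122 -1.3117 , eef: 0.0137 0.1170 0.7035 , τ: 9.1614 4.0385 -0.6605
step 18 , ang: -0.7463 0.1133 -1.1174 , dq: -1.4550 -0.2199 -1.2595 , eef: 0.0176 0.1284 0.6984 , τ: 9.2594 4.0979 -0.6635
step 19 , ang: -0.7742 0.1088 -1.1421 , dq: -1.3360 -0.2238 -1.2156 , eef: 0.0210 0.1387 0.6935 , τ: 9.3203 4.1372 -0.6578
step 20 , ang: -0.7998 0.1043 -1.1660 , dq: -1.2239 -0.2249 -1.1783 , eef: 0.0239 0.1480 0.6887 , τ: 9.3512 4.1593 -0.6449
step 21 , ang: -0.8232 0.0999 -1.1892 , dq: -1.1184 -0.2241 -1.1461 , eef: 0.0263 0.1561 0.6841 , τ: 9.3582 4.1671 -0.6262
step 22 , ang: -0.8445 0.0954 -1.2119 , dq: -1.0193 -0.2224 -1.1179 , eef: 0.0283 0.1633 0.6797 , τ: 9.3463 4.1632 -0.6030
step 23 , ang: -0.8640 0.0910 -1.2339 , dq: -0.9263 -0.2202 -1.0925 , eef: 0.0298 0.1695 0.6754 , τ: 9.3197 4.1498 -0.5764
step 24 , ang: -0.8816 0.0866 -1.2555 , dq: -0.8389 -0.2183 -1.0691 , eef: 0.0310 0.1748 0.6714 , τ: 9.2819 4.1290 -0.5471
step 25 , ang: -0.8976 0.0823 -1.2766 , dq: -0.7569 -0.2170 -1.0471 , eef: 0.0318 0.1793 0.6675 , τ: 9.2356 4.1024 -0.5161
step 26 , ang: -0.9119 0.0779 -1.2974 , dq: -0.6799 -0.2167 -1.0259 , eef: 0.0324 0.1831 0.6639 , τ: 9.1832 4.0715 -0.4840
step 27 , ang: -0.9248 0.0736 -1.3176 , dq: -0.6075 -0.2176 -1.0053 , eef: 0.0327 0.1861 0.6605 , τ: 9.1266 4.0376 -0.4513
step 28 , ang: -0.9363 0.0692 -1.3375 , dq: -0.5395 -0.2198 -0.9849 , eef: 0.0328 0.1885 0.6574 , τ: 9.0674 4.0018 -0.4186
step 29 , ang: -0.9464 0.0648 -1.3570 , dq: -0.4757 -0.2235 -0.9646 , eef: 0.0326 0.1904 0.6544 , τ: 9.0067 3.9649 -0.3861
step 30 , ang: -0.9553 0.0603 -1.3761 , dq: -0.4156 -0.2287 -0.9442 , eef: 0.0324 0.1917 0.6516 , τ: 8.9456 3.9277 -0.3543
step 31 , ang: -0.9631 0.0556 -1.3947 , dq: -0.3592 -0.2353 -0.9239 , eef: 0.0320 0.1926 0.6490 , τ: 8.8848 3.8908 -0.3233
step 32 , ang: -0.9697 0.0509 -1.4130 , dq: -0.3063 -0.2433 -0.9035 , eef: 0.0315 0.1930 0.6466 , τ: 8.8251 3.8547 -0.2934
step 33 , ang: -0.9753 0.0459 -1.4308 , dq: -0.2566 -0.2526 -0.8831 , eef: 0.0309 0.1931 0.6444 , τ: 8.7669 3.8198 -0.2647
step 34 , ang: -0.9800 0.0408 -1.4483 , dq: -0.2100 -0.2631 -0.8627 , eef: 0.0303 0.1929 0.6424 , τ: 8.7106 3.7864 -0.2374
step 35 , ang: -0.9838 0.0354 -1.4653 , dq: -0.1663 -0.2745 -0.8424 , eef: 0.0296 0.1923 0.6405 , τ: 8.6564 3.7549 -0.2115
step 36 , ang: -0.9867 0.0298 -1.4819 , dq: -0.1255 -0.2869 -0.8223 , eef: 0.0289 0.1916 0.6387 , τ: 5.3925 6.3435 -1.8700
step 37 , ang: -0.9933 0.0280 -1.5049 , dq: -0.5316 0.1123 -1.4646 , eef: 0.0262 0.1903 0.6360 , τ: 6.0007 5.7384 -1.4189
step 38 , ang: -1.0069 0.0336 -1.5382 , dq: -0.8361 0.4538 -1.8582 , eef: 0.0202 0.1883 0.6315 , τ: 6.5160 5.2556 -1.0720
step 39 , ang: -1.0260 0.0457 -1.5776 , dq: -1.0670 0.7517 -2.0735 , eef: 0.0119 0.1857 0.6257 , τ: 6.9150 4.8749 -0.7960
step 40 , ang: -1.0491 0.0633 -1.6200 , dq: -1.2458 1.0130 -2.1687 , eef: 0.0019 0.1828 0.6189 , τ: 7.1792 4.5817 -0.5671
step 41 , ang: -1.0754 0.0859 -1.6635 , dq: -1.3906 1.2475 -2.1836 , eef: -0.0089 0.1793 0.6112 , τ: 7.2961 4.3618 -0.3709
step 42 , ang: -1.1045 0.1130 -1.7067 , dq: -1.5184 1.4676 -2.1436 , eef: -0.0201 0.1753 0.6029 , τ: 7.2598 4.1970 -0.1981
step 43 , ang: -1.1361 0.1446 -1.7487 , dq: -1.6454 1.6863 -2.0667 , eef: -0.0313 0.1708 0.5939 , τ: 7.0883 4.0484 -0.0420
step 44 , ang: -1.1704 0.1805 -1.7890 , dq: -1.7837 1.9063 -1.9735 , eef: -0.0421 0.1656 0.5844 , τ: 6.8918 3.8127 0.1058
step 45 , ang: -1.2075 0.2205 -1.8277 , dq: -1.9246 2.0892 -1.9070 , eef: -0.0521 0.1598 0.5744 , τ: 6.9966 3.2859 0.2599
step 46 , ang: -1.2467 0.2625 -1.8662 , dq: -1.9994 2.1040 -1.9513 , eef: -0.0611 0.1534 0.5638 , τ: 7.7386 2.4056 0.4369
step 47 , ang: -1.2856 0.3014 -1.9074 , dq: -1.8857 1.7871 -2.1604 , eef: -0.0690 0.1466 0.5528


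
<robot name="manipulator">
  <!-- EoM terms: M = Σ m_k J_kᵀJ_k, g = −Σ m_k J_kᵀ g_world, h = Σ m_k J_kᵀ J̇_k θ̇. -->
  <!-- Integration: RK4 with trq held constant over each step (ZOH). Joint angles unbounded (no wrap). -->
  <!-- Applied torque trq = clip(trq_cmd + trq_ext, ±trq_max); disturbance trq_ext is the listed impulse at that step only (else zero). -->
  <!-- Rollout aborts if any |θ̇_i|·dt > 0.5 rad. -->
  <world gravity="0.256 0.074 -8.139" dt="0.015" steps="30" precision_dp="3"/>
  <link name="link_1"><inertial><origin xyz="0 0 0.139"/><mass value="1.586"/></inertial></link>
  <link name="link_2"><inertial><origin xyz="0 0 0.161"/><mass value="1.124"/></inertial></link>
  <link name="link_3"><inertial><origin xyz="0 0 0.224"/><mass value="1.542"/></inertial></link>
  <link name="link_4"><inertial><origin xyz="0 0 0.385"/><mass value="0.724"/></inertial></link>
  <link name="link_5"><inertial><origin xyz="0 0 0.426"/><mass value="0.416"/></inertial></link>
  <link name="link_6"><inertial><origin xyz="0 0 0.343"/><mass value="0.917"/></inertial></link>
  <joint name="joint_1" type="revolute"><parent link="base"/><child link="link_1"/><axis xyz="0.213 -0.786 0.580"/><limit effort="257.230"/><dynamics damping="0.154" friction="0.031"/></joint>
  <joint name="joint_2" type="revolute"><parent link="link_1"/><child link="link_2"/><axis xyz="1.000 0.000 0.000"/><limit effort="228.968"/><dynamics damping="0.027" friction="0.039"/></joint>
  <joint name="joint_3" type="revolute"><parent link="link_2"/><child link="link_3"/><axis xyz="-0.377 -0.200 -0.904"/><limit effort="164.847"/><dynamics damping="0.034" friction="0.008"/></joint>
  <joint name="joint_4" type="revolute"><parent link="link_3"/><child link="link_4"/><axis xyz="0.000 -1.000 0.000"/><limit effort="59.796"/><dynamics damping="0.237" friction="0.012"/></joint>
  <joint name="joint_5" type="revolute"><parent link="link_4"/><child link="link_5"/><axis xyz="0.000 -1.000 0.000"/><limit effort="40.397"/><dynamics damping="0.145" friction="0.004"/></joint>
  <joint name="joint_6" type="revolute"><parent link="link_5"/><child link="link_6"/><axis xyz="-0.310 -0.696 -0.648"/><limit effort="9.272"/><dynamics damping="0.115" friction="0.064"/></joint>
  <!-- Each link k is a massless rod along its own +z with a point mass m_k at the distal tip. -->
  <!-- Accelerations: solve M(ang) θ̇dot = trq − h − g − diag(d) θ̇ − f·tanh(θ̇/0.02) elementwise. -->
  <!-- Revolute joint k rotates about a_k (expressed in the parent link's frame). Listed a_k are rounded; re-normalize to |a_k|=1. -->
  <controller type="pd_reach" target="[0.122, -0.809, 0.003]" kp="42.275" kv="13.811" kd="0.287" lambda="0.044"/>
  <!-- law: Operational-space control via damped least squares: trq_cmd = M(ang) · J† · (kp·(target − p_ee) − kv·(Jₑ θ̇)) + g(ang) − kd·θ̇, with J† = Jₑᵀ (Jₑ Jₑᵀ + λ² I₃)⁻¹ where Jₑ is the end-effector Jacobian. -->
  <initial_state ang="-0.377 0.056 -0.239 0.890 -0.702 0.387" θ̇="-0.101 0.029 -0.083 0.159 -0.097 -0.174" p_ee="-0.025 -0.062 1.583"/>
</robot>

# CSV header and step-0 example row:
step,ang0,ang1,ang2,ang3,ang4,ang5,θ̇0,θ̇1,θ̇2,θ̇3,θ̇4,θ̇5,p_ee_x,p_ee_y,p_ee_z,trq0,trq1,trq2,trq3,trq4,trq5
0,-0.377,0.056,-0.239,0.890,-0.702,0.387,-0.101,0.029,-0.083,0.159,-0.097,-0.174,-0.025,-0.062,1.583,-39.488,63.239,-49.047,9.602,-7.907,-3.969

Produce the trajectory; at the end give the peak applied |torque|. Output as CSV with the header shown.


step,ang0,ang1,ang2,ang3,ang4,ang5,θ̇0,θ̇1,θ̇2,θ̇3,θ̇4,θ̇5,p_ee_x,p_ee_y,p_ee_z,trq0,trq1,trq2,trq3,trq4,trq5
1,-0.397,0.062,-0.246,0.925,-0.725,0.391,-2.531,0.792,-0.779,4.424,-2.829,0.639,-0.024,-0.067,1.575,-29.811,48.670,-38.584,6.389,-5.691,-3.421
2,-0.448,0.078,-0.262,1.012,-0.777,0.400,-4.348,1.385,-1.334,7.041,-3.994,0.526,-0.021,-0.078,1.557,-22.323,35.159,-29.817,4.078,-4.549,-2.737
3,-0.523,0.101,-0.287,1.129,-0.839,0.405,-5.660,1.668,-2.086,8.462,-4.171,0.100,-0.019,-0.094,1.529,-16.760,23.726,-22.364,2.112,-3.909,-2.094
4,-0.615,0.126,-0.326,1.261,-0.899,0.404,-6.595,1.634,-3.048,9.073,-3.826,-0.230,-0.016,-0.115,1.495,-12.313,14.853,-16.126,0.381,-3.437,-1.594
5,-0.719,0.148,-0.380,1.398,-0.952,0.399,-7.251,1.325,-4.103,9.159,-3.219,-0.473,-0.013,-0.138,1.456,-8.501,8.276,-10.817,-1.030,-2.953,-1.171
6,-0.831,0.164,-0.449,1.533,-0.995,0.391,-7.672,0.788,-5.139,8.919,-2.516,-0.603,-0.010,-0.162,1.412,-5.105,3.716,-6.302,-2.150,-2.423,-0.813
7,-0.947,0.170,-0.533,1.664,-1.028,0.382,-7.872,0.076,-6.065,8.491,-1.805,-0.618,-0.006,-0.188,1.366,-2.062,0.914,-2.498,-3.014,-1.859,-0.512
8,-1.065,0.165,-0.630,1.787,-1.049,0.373,-7.861,-0.748,-6.812,7.968,-1.128,-0.541,-0.003,-0.214,1.317,0.640,-0.373,0.666,-3.621,-1.271,-0.252
9,-1.182,0.147,-0.736,1.902,-1.062,0.366,-7.655,-1.624,-7.353,7.410,-0.497,-0.400,0.001,-0.240,1.268,2.991,-0.395,3.255,-3.949,-0.664,-0.022
10,-1.294,0.116,-0.849,2.009,-1.065,0.361,-7.293,-2.495,-7.697,6.850,0.078,-0.222,0.005,-0.266,1.217,4.982,0.567,5.322,-3.969,-0.026,0.189
11,-1.400,0.073,-0.966,2.108,-1.060,0.359,-6.825,-3.308,-7.885,6.302,0.584,-0.029,0.010,-0.292,1.167,6.611,2.209,6.915,-3.650,0.662,0.391
12,-1.498,0.018,-1.085,2.198,-1.048,0.360,-6.306,-4.032,-7.963,5.776,1.025,0.066,0.015,-0.317,1.117,7.851,4.221,8.126,-2.919,1.439,0.628
13,-1.589,-0.047,-1.205,2.281,-1.030,0.361,-5.779,-4.644,-7.991,5.277,1.362,0.108,0.021,-0.342,1.068,8.739,6.370,8.935,-1.823,2.310,0.876
14,-1.672,-0.121,-1.325,2.357,-1.008,0.363,-5.276,-5.132,-8.020,4.810,1.551,0.180,0.027,-0.366,1.021,9.325,8.467,9.321,-0.443,3.261,1.093
15,-1.748,-0.201,-1.445,2.426,-0.984,0.366,-4.822,-5.491,-8.071,4.383,1.585,0.244,0.034,-0.390,0.974,9.613,10.361,9.349,1.199,4.298,1.288
16,-1.817,-0.285,-1.567,2.489,-0.961,0.370,-4.434,-5.723,-8.148,4.000,1.458,0.283,0.041,-0.413,0.930,9.625,11.962,9.073,3.032,5.402,1.460
17,-1.881,-0.372,-1.690,2.546,-0.941,0.375,-4.125,-5.833,-8.233,3.666,1.171,0.291,0.048,-0.436,0.888,9.403,13.222,8.546,4.946,6.534,1.601
18,-1.941,-0.459,-1.814,2.599,-0.927,0.379,-3.903,-5.832,-8.289,3.378,0.742,0.269,0.056,-0.458,0.847,9.002,14.127,7.823,6.799,7.636,1.698
19,-1.999,-0.546,-1.938,2.648,-0.919,0.382,-3.769,-5.740,-8.266,3.133,0.200,0.215,0.064,-0.480,0.808,8.487,14.691,6.954,8.431,8.637,1.745
20,-2.055,-0.631,-2.061,2.693,-0.921,0.385,-3.720,-5.581,-8.108,2.923,-0.405,0.125,0.071,-0.502,0.770,7.911,14.943,5.979,9.692,9.462,1.739
21,-2.111,-0.714,-2.181,2.736,-0.931,0.386,-3.744,-5.381,-7.779,2.738,-1.023,0.018,0.079,-0.522,0.734,7.318,14.935,4.919,10.450,10.045,1.671
22,-2.167,-0.793,-2.294,2.775,-0.951,0.385,-3.822,-5.160,-7.271,2.568,-1.603,-0.058,0.086,-0.543,0.699,6.727,14.728,3.779,10.630,10.339,1.528
23,-2.225,-0.869,-2.398,2.813,-0.978,0.384,-3.937,-4.933,-6.596,2.406,-2.090,-0.129,0.092,-0.562,0.665,6.118,14.365,2.582,10.285,10.347,1.332
24,-2.286,-0.941,-2.492,2.847,-1.012,0.381,-4.073,-4.710,-5.782,2.249,-2.441,-0.276,0.098,-0.580,0.632,5.470,13.862,1.374,9.563,10.114,1.134
25,-2.348,-1.010,-2.572,2.880,-1.051,0.375,-4.221,-4.484,-4.889,2.102,-2.660,-0.436,0.103,-0.596,0.601,4.807,13.278,0.170,8.530,9.665,0.922
26,-2.412,-1.076,-2.639,2.910,-1.091,0.368,-4.375,-4.247,-3.975,1.967,-2.759,-0.570,0.108,-0.612,0.570,4.142,12.652,-1.001,7.280,9.040,0.694
27,-2.479,-1.137,-2.692,2.939,-1.133,0.359,-4.534,-3.991,-3.082,1.847,-2.756,-0.658,0.112,-0.626,0.541,3.482,12.012,-2.110,5.908,8.286,0.453
28,-2.548,-1.195,-2.732,2.966,-1.174,0.349,-4.698,-3.711,-2.241,1.744,-2.670,-0.695,0.116,-0.639,0.513,2.832,11.372,-3.130,4.493,7.444,0.202
29,-2.620,-1.249,-2.759,2.991,-1.213,0.339,-4.865,-3.408,-1.468,1.659,-2.522,-0.685,0.119,-0.651,0.486,2.191,10.741,-4.040,3.093,6.548,-0.052
30,-2.694,-1.298,-2.776,3.016,-1.249,0.329,-5.034,-3.082,-0.770,1.591,-2.328,-0.635,0.122,-0.662,0.460,,,,,,
# max |trq| (N·m): 63.239


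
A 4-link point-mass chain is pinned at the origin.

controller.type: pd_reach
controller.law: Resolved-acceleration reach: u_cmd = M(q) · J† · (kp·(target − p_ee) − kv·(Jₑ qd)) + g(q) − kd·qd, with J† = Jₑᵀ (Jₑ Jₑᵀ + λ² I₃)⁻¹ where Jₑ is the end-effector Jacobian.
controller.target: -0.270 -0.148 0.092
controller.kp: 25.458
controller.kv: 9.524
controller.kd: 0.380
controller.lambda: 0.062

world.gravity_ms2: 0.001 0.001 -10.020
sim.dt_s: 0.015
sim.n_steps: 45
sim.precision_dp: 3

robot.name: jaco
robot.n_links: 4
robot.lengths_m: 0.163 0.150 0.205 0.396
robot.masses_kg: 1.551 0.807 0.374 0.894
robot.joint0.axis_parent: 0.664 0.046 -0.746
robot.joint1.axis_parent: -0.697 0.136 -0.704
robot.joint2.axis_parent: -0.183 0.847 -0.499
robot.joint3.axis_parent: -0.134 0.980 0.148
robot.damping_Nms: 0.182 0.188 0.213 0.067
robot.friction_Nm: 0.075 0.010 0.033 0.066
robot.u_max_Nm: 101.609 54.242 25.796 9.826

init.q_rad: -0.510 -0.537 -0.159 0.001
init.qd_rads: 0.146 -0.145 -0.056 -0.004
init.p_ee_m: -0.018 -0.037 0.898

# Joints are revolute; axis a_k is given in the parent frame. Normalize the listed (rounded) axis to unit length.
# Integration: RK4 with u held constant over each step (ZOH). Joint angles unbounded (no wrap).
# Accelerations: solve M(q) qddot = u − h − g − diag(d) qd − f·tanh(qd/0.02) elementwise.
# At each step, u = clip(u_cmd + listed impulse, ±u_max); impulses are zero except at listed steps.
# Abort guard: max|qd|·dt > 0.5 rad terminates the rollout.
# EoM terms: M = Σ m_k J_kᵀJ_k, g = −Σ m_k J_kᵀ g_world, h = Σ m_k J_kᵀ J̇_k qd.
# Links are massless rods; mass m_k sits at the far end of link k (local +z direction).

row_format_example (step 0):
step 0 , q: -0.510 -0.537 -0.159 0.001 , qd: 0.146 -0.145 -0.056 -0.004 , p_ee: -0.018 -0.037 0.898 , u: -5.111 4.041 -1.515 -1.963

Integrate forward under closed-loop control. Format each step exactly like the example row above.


step 1 , q: -0.520 -0.545 -0.166 -0.004 , qd: -1.467 -0.932 -0.854 -0.745 , p_ee: -0.018 -0.040 0.897 , u: -4.539 4.206 -0.742 -1.327
step 2 , q: -0.550 -0.562 -0.182 -0.022 , qd: -2.503 -1.242 -1.239 -1.581 , p_ee: -0.020 -0.043 0.895 , u: -4.273 4.243 -0.160 -0.724
step 3 , q: -0.593 -0.581 -0.204 -0.050 , qd: -3.255 -1.242 -1.670 -2.150 , p_ee: -0.023 -0.046 0.891 , u: -3.971 4.125 0.333 -0.302
step 4 , q: -0.646 -0.598 -0.231 -0.086 , qd: -3.797 -1.047 -1.939 -2.746 , p_ee: -0.028 -0.049 0.886 , u: -3.480 3.846 0.649 0.071
step 5 , q: -0.706 -0.611 -0.262 -0.131 , qd: -4.182 -0.727 -2.191 -3.183 , p_ee: -0.033 -0.052 0.880 , u: -2.740 3.415 0.837 0.334
step 6 , q: -0.770 -0.620 -0.295 -0.181 , qd: -4.410 -0.347 -2.322 -3.553 , p_ee: -0.039 -0.054 0.872 , u: -1.838 2.884 0.895 0.545
step 7 , q: -0.837 -0.622 -0.331 -0.236 , qd: -4.503 0.046 -2.391 -3.786 , p_ee: -0.045 -0.056 0.862 , u: -0.898 2.316 0.881 0.697
step 8 , q: -0.905 -0.618 -0.366 -0.294 , qd: -4.485 0.410 -2.368 -3.937 , p_ee: -0.052 -0.057 0.852 , u: -0.026 1.768 0.821 0.825
step 9 , q: -0.971 -0.610 -0.401 -0.354 , qd: -4.389 0.730 -2.297 -3.997 , p_ee: -0.059 -0.059 0.840 , u: 0.719 1.266 0.754 0.932
step 10 , q: -1.036 -0.597 -0.435 -0.414 , qd: -4.242 0.998 -2.181 -4.004 , p_ee: -0.066 -0.059 0.827 , u: 1.322 0.822 0.690 1.036
step 11 , q: -1.098 -0.580 -0.467 -0.474 , qd: -4.066 1.215 -2.043 -3.968 , p_ee: -0.074 -0.060 0.813 , u: 1.788 0.435 0.640 1.139
step 12 , q: -1.157 -0.560 -0.496 -0.533 , qd: -3.876 1.389 -1.892 -3.907 , p_ee: -0.081 -0.060 0.799 , u: 2.137 0.097 0.602 1.245
step 13 , q: -1.214 -0.539 -0.523 -0.591 , qd: -3.683 1.527 -1.739 -3.829 , p_ee: -0.089 -0.061 0.784 , u: 2.390 -0.200 0.578 1.354
step 14 , q: -1.268 -0.515 -0.548 -0.647 , qd: -3.493 1.635 -1.589 -3.741 , p_ee: -0.096 -0.062 0.769 , u: 2.566 -0.463 0.562 1.465
step 15 , q: -1.319 -0.490 -0.571 -0.703 , qd: -3.308 1.719 -1.444 -3.648 , p_ee: -0.103 -0.062 0.754 , u: 2.682 -0.698 0.552 1.576
step 16 , q: -1.367 -0.463 -0.592 -0.757 , qd: -3.132 1.785 -1.307 -3.552 , p_ee: -0.111 -0.063 0.739 , u: 2.751 -0.913 0.546 1.687
step 17 , q: -1.413 -0.436 -0.610 -0.809 , qd: -2.964 1.835 -1.178 -3.455 , p_ee: -0.118 -0.064 0.724 , u: 2.784 -1.109 0.540 1.795
step 18 , q: -1.456 -0.408 -0.627 -0.860 , qd: -2.805 1.874 -1.057 -3.359 , p_ee: -0.125 -0.066 0.709 , u: 2.791 -1.290 0.532 1.899
step 19 , q: -1.497 -0.380 -0.642 -0.910 , qd: -2.655 1.902 -0.944 -3.263 , p_ee: -0.132 -0.067 0.694 , u: 2.777 -1.459 0.521 1.999
step 20 , q: -1.536 -0.351 -0.656 -0.958 , qd: -2.515 1.922 -0.840 -3.168 , p_ee: -0.139 -0.069 0.679 , u: 2.747 -1.617 0.506 2.094
step 21 , q: -1.572 -0.322 -0.667 -1.005 , qd: -2.382 1.935 -0.742 -3.074 , p_ee: -0.146 -0.071 0.664 , u: 2.707 -1.766 0.486 2.183
step 22 , q: -1.607 -0.293 -0.678 -1.050 , qd: -2.258 1.943 -0.651 -2.982 , p_ee: -0.152 -0.073 0.649 , u: 2.658 -1.905 0.462 2.266
step 23 , q: -1.640 -0.264 -0.687 -1.094 , qd: -2.142 1.946 -0.567 -2.892 , p_ee: -0.158 -0.075 0.635 , u: 2.604 -2.036 0.432 2.343
step 24 , q: -1.672 -0.235 -0.695 -1.137 , qd: -2.033 1.945 -0.489 -2.803 , p_ee: -0.165 -0.077 0.620 , u: 2.546 -2.160 0.397 2.413
step 25 , q: -1.701 -0.206 -0.702 -1.178 , qd: -1.931 1.941 -0.415 -2.716 , p_ee: -0.170 -0.080 0.606 , u: 2.486 -2.277 0.357 2.476
step 26 , q: -1.730 -0.177 -0.708 -1.218 , qd: -1.837 1.933 -0.347 -2.630 , p_ee: -0.176 -0.082 0.592 , u: 2.424 -2.387 0.312 2.533
step 27 , q: -1.756 -0.148 -0.712 -1.257 , qd: -1.749 1.923 -0.283 -2.546 , p_ee: -0.182 -0.085 0.578 , u: 2.361 -2.491 0.264 2.583
step 28 , q: -1.782 -0.119 -0.716 -1.294 , qd: -1.667 1.911 -0.224 -2.464 , p_ee: -0.187 -0.088 0.564 , u: 2.299 -2.588 0.211 2.628
step 29 , q: -1.806 -0.090 -0.719 -1.331 , qd: -1.592 1.896 -0.168 -2.383 , p_ee: -0.192 -0.091 0.551 , u: 2.236 -2.680 0.156 2.666
step 30 , q: -1.830 -0.062 -0.721 -1.366 , qd: -1.523 1.879 -0.115 -2.304 , p_ee: -0.197 -0.094 0.538 , u: 2.175 -2.766 0.097 2.699
step 31 , q: -1.852 -0.034 -0.723 -1.400 , qd: -1.459 1.861 -0.065 -2.226 , p_ee: -0.201 -0.096 0.525 , u: 2.115 -2.847 0.036 2.725
step 32 , q: -1.874 -0.006 -0.723 -1.433 , qd: -1.402 1.842 -0.020 -2.149 , p_ee: -0.206 -0.099 0.512 , u: 2.055 -2.924 -0.026 2.747
step 33 , q: -1.894 0.021 -0.723 -1.464 , qd: -1.347 1.831 0.008 -2.063 , p_ee: -0.210 -0.102 0.500 , u: 1.989 -2.994 -0.081 2.759
step 34 , q: -1.914 0.049 -0.723 -1.494 , qd: -1.298 1.824 0.027 -1.975 , p_ee: -0.214 -0.105 0.488 , u: 1.922 -3.059 -0.133 2.765
step 35 , q: -1.933 0.076 -0.722 -1.524 , qd: -1.256 1.809 0.054 -1.897 , p_ee: -0.218 -0.108 0.476 , u: 1.864 -3.122 -0.192 2.771
step 36 , q: -1.952 0.103 -0.721 -1.551 , qd: -1.220 1.788 0.088 -1.827 , p_ee: -0.221 -0.111 0.465 , u: 1.813 -3.184 -0.256 2.774
step 37 , q: -1.970 0.130 -0.720 -1.578 , qd: -1.188 1.763 0.123 -1.761 , p_ee: -0.224 -0.114 0.453 , u: 1.767 -3.244 -0.323 2.774
step 38 , q: -1.987 0.156 -0.718 -1.604 , qd: -1.158 1.737 0.157 -1.696 , p_ee: -0.227 -0.117 0.443 , u: 1.726 -3.303 -0.391 2.770
step 39 , q: -2.005 0.182 -0.715 -1.629 , qd: -1.131 1.709 0.189 -1.631 , p_ee: -0.230 -0.119 0.432 , u: 1.692 -3.363 -0.460 2.762
step 40 , q: -2.021 0.207 -0.712 -1.653 , qd: -1.103 1.679 0.220 -1.568 , p_ee: -0.233 -0.122 0.422 , u: 1.667 -3.426 -0.530 2.750
step 41 , q: -2.038 0.232 -0.709 -1.676 , qd: -1.074 1.648 0.248 -1.506 , p_ee: -0.236 -0.125 0.411 , u: 1.654 -3.494 -0.599 2.735
step 42 , q: -2.054 0.257 -0.705 -1.698 , qd: -1.041 1.614 0.274 -1.445 , p_ee: -0.238 -0.128 0.402 , u: 1.657 -3.569 -0.668 2.717
step 43 , q: -2.069 0.280 -0.700 -1.720 , qd: -1.003 1.576 0.297 -1.385 , p_ee: -0.240 -0.131 0.392 , u: 1.680 -3.652 -0.737 2.696
step 44 , q: -2.084 0.304 -0.696 -1.740 , qd: -0.955 1.535 0.317 -1.325 , p_ee: -0.242 -0.133 0.383 , u: 1.724 -3.744 -0.804 2.673
step 45 , q: -2.098 0.326 -0.691 -1.759 , qd: -0.896 1.489 0.332 -1.266 , p_ee: -0.244 -0.136 0.374
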